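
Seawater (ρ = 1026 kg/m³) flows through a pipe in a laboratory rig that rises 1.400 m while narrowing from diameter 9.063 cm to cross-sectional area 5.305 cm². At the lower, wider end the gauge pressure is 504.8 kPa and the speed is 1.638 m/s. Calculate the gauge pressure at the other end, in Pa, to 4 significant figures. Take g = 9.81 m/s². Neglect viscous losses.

By continuity, v₂ = v₁·A₁/A₂ = 1.638·(64.51/5.305) = 19.92 m/s.
Applying Bernoulli between the two ends and solving for P₂: P₂ = P₁ + ½ρ(v₁² − v₂²) − ρgΔh.
P₂ = 504800 + ½·1026·(1.638² − 19.92²) − 1026·9.81·(+1.400) = 504800 + (-202200) − (14090) = 288500 Pa.

P₂ ≈ 288500 Pa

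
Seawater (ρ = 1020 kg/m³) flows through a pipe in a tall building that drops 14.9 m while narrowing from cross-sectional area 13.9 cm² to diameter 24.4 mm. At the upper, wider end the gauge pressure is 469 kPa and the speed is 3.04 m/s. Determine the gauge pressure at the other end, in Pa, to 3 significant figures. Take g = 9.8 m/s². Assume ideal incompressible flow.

Continuity gives A₁v₁ = A₂v₂, so v₂ = (13.9 cm²)/(4.68 cm²) × 3.04 m/s = 9.04 m/s.
Energy conservation along the streamline gives P₂ = P₁ − ½ρ(v₂² − v₁²) − ρg(h₂ − h₁).
P₂ = 469000 + ½·1020·(3.04² − 9.04²) − 1020·9.8·(−14.9) = 469000 + (-36900) − (-149000) = 581000 Pa.

P₂ = 581000 Pa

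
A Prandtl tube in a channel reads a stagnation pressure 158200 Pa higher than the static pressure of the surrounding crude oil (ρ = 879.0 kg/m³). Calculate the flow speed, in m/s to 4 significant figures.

v ≈ 18.97 m/s

At the stagnation point the flow is brought to rest, so Bernoulli gives P_stag − P_static = ½ρv².
v = √(2ΔP/ρ) = √(2·158200/879.0) = 18.97 m/s.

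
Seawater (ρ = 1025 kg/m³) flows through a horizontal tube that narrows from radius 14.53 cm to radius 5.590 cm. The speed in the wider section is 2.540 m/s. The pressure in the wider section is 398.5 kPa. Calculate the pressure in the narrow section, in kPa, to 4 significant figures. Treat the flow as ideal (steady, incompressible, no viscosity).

P₂ ≈ 250.9 kPa

Mass conservation (A₁v₁ = A₂v₂) gives v₂ = 2.540 × 663.3/98.17 = 17.16 m/s.
With no height change, Bernoulli's equation is P₁ + ½ρv₁² = P₂ + ½ρv₂².
P₂ = P₁ − ½ρ(v₂² − v₁²) = 398500 − ½·1025·(17.16² − 2.540²) = 398500 − 147600 = 250900 Pa.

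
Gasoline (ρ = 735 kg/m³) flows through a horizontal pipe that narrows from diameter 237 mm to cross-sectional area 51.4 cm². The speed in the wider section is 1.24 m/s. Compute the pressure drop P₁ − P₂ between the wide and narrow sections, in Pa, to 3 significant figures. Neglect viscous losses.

ΔP ≈ 41100 Pa

Mass conservation (A₁v₁ = A₂v₂) gives v₂ = 1.24 × 441/51.4 = 10.6 m/s.
Bernoulli (h₁ = h₂): P₁ − P₂ = ½ρ(v₂² − v₁²).
P₁ − P₂ = ½·735·(10.6² − 1.24²) = ½·735·112 = 41100 Pa.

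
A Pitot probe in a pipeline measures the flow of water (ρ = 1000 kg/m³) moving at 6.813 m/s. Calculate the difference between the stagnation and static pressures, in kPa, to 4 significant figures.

The dynamic pressure equals the rise in static pressure at the stagnation point: ΔP = ½ρv².
ΔP = ½·1000·6.813² = 23210 Pa.

ΔP ≈ 23.21 kPa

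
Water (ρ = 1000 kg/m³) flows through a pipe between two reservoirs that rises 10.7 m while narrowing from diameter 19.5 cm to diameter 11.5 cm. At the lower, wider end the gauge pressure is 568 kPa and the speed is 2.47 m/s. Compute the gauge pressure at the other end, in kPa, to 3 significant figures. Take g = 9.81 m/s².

Mass conservation (A₁v₁ = A₂v₂) gives v₂ = 2.47 × 299/104 = 7.10 m/s.
Energy conservation along the streamline gives P₂ = P₁ − ½ρ(v₂² − v₁²) − ρg(h₂ − h₁).
P₂ = 568000 + ½·1000·(2.47² − 7.10²) − 1000·9.81·(+10.7) = 568000 + (-22200) − (105000) = 441000 Pa.

P₂ = 441 kPa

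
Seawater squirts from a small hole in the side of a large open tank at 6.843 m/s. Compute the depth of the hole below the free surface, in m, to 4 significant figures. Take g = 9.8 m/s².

Torricelli: v = √(2gh), so h = v²/(2g).
h = 6.843²/(2·9.8) = 46.83/19.60 = 2.389 m.

h ≈ 2.389 m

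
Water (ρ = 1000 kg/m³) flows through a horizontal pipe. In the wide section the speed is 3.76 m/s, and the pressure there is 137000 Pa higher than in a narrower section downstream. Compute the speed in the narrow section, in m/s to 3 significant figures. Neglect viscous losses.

Horizontal Bernoulli: P₁ + ½ρv₁² = P₂ + ½ρv₂², so v₂² = v₁² + 2(P₁ − P₂)/ρ.
v₂ = √(3.76² + 2·137000/1000) = √(14.1 + 274) = 17.0 m/s.

v₂ = 17.0 m/s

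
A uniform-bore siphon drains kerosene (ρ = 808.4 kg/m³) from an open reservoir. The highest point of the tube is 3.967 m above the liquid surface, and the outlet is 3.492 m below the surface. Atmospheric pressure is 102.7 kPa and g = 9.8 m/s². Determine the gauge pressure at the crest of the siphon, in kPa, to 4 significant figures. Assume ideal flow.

From the surface to the outlet (both open to atmosphere, surface at rest): v = √(2g·h_out) = √(2·9.8·3.492) = 8.273 m/s.
With constant cross-section the crest speed equals v; applying Bernoulli from the surface up to the crest, P_top = P_atm − ½ρv² − ρg·h_top.
P_top = 102700 − ½·808.4·8.273² − 808.4·9.8·3.967 = 43610 Pa. So P_gauge = P_top − P_atm = -59090 Pa.

P_gauge ≈ -59.09 kPa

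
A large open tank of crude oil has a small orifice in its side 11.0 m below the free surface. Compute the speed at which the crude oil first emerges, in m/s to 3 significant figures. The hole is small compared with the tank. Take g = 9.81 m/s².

With the surface at rest and both surface and jet at atmospheric pressure, Bernoulli gives ρg h = ½ρv², so v = √(2gh) = √(2·9.81·11.0) = 14.7 m/s.

v ≈ 14.7 m/s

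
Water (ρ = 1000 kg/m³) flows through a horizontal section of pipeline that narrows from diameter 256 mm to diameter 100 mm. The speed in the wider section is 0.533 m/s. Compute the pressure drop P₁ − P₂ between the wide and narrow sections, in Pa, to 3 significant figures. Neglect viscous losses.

By continuity, v₂ = v₁·A₁/A₂ = 0.533·(515/78.5) = 3.49 m/s.
Along the horizontal streamline, P + ½ρv² is constant.
P₁ − P₂ = ½·1000·(3.49² − 0.533²) = ½·1000·11.9 = 5960 Pa.

ΔP ≈ 5960 Pa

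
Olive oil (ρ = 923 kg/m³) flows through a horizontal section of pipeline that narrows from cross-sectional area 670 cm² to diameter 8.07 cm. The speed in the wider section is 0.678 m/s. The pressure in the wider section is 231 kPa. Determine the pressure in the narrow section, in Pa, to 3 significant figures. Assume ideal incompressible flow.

By continuity, v₂ = v₁·A₁/A₂ = 0.678·(670/51.1) = 8.88 m/s.
Along the horizontal streamline, P + ½ρv² is constant.
P₂ = P₁ − ½ρ(v₂² − v₁²) = 231000 − ½·923·(8.88² − 0.678²) = 231000 − 36200 = 195000 Pa.

P₂ ≈ 195000 Pa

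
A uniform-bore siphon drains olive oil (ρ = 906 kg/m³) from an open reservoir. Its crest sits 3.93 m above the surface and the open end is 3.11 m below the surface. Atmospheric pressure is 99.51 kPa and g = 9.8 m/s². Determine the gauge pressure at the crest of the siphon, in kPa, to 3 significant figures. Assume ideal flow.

From the surface to the outlet (both open to atmosphere, surface at rest): v = √(2g·h_out) = √(2·9.8·3.11) = 7.81 m/s.
The bore is uniform, so the speed at the crest is the same v. Bernoulli surface→crest: P_atm = P_top + ½ρv² + ρg·h_top.
P_top = 99510 − ½·906·7.81² − 906·9.8·3.93 = 37000 Pa. So P_gauge = P_top − P_atm = -62500 Pa.

P_gauge ≈ -62.5 kPa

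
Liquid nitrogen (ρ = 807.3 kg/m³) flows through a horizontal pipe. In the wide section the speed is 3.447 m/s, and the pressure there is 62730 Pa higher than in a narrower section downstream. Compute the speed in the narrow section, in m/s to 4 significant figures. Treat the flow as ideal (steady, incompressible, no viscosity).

Along the level pipe P + ½ρv² is conserved, hence v₂² = v₁² + 2(P₁ − P₂)/ρ.
v₂ = √(3.447² + 2·62730/807.3) = √(11.88 + 155.4) = 12.93 m/s.

12.93 m/s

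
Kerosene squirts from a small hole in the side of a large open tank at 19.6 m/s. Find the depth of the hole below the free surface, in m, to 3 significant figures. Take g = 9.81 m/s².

For a small hole in a large open tank, ½v² = gh, giving h = v²/(2g).
h = 19.6²/(2·9.81) = 384/19.62 = 19.6 m.

h ≈ 19.6 m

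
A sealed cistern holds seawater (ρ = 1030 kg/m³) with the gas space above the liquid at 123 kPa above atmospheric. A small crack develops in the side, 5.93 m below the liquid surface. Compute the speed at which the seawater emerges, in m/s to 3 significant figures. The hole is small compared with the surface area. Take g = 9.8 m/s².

18.8 m/s

Take point 1 at the surface (v₁ ≈ 0) and point 2 at the hole (at atmospheric pressure). Bernoulli: P₁ + ρg h = P_atm + ½ρv₂².
With P₁ − P_atm = 123000 Pa, v₂ = √(2gh + 2ΔP/ρ) = √(2·9.8·5.93 + 2·123000/1030) = 18.8 m/s.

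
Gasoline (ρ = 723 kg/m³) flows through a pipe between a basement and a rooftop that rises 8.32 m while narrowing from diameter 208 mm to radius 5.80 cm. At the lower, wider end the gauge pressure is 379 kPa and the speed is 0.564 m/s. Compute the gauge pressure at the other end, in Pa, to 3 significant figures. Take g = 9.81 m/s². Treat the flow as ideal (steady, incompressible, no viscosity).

By continuity, v₂ = v₁·A₁/A₂ = 0.564·(340/106) = 1.81 m/s.
Bernoulli: P₁ + ½ρv₁² + ρg h₁ = P₂ + ½ρv₂² + ρg h₂, so P₂ = P₁ + ½ρ(v₁² − v₂²) − ρg(h₂ − h₁).
P₂ = 379000 + ½·723·(0.564² − 1.81²) − 723·9.81·(+8.32) = 379000 + (-1070) − (59000) = 319000 Pa.

P₂ ≈ 319000 Pa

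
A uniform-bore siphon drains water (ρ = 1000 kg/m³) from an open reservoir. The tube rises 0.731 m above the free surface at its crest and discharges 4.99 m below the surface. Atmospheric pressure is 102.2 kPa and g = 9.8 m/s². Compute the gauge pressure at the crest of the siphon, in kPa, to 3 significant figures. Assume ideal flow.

The outlet speed comes from Torricelli: v = √(2g·4.99) = 9.89 m/s.
Continuity keeps v the same throughout the tube; from surface to crest, P_atm + 0 = P_top + ½ρv² + ρg·h_top.
P_top = 102200 − ½·1000·9.89² − 1000·9.8·0.731 = 46100 Pa. So P_gauge = P_top − P_atm = -56100 Pa.

P_gauge = -56.1 kPa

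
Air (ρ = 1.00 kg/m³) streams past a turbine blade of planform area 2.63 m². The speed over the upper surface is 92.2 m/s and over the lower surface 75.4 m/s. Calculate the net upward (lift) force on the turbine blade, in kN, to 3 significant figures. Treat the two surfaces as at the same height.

F = 3.70 kN

With equal heights on the two surfaces, Bernoulli gives P_lower − P_upper = ½ρ(v_upper² − v_lower²).
ΔP = ½·1.00·(92.2² − 75.4²) = 1410 Pa.
Lift = ΔP · A = 1410 × 2.63 = 3700 N.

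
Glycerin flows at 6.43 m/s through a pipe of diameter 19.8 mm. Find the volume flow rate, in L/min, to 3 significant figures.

Q ≈ 119 L/min

Q = A·v = 0.000308 m² × 6.43 m/s = 0.00198 m³/s.
Converting: 0.00198 m³/s × 60000 = 119 L/min.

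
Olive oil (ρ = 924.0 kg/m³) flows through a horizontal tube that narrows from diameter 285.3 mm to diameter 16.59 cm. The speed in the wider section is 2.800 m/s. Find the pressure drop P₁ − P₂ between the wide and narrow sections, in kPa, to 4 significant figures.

Mass conservation (A₁v₁ = A₂v₂) gives v₂ = 2.800 × 639.3/216.2 = 8.281 m/s.
Bernoulli (h₁ = h₂): P₁ − P₂ = ½ρ(v₂² − v₁²).
P₁ − P₂ = ½·924.0·(8.281² − 2.800²) = ½·924.0·60.73 = 28060 Pa.

ΔP ≈ 28.06 kPa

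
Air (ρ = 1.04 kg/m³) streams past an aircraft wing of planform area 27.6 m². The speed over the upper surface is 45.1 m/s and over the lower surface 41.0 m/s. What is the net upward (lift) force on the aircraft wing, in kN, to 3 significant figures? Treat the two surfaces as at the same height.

F ≈ 5.07 kN

With equal heights on the two surfaces, Bernoulli gives P_lower − P_upper = ½ρ(v_upper² − v_lower²).
ΔP = ½·1.04·(45.1² − 41.0²) = 184 Pa.
Lift = ΔP · A = 184 × 27.6 = 5070 N.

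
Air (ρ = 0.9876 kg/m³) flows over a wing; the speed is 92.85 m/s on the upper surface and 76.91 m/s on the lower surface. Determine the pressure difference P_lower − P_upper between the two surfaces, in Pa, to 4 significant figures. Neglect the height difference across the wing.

ΔP ≈ 1336 Pa

The pressure is lower where the speed is higher: ΔP = ½ρ(v_up² − v_low²).
ΔP = ½·0.9876·(92.85² − 76.91²) = 1336 Pa.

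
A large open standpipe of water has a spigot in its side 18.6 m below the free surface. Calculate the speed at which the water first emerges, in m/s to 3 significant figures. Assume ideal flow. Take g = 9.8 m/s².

Torricelli's result v = √(2gh) gives v = √(2·9.8·18.6) = 19.1 m/s.

v = 19.1 m/s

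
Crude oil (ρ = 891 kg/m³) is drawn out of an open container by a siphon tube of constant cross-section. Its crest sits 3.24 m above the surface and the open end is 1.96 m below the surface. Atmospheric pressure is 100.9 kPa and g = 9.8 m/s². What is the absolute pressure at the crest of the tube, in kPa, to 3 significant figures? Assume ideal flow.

P_top ≈ 55.5 kPa

The outlet speed comes from Torricelli: v = √(2g·1.96) = 6.20 m/s.
The bore is uniform, so the speed at the crest is the same v. Bernoulli surface→crest: P_atm = P_top + ½ρv² + ρg·h_top.
P_top = 100900 − ½·891·6.20² − 891·9.8·3.24 = 55500 Pa.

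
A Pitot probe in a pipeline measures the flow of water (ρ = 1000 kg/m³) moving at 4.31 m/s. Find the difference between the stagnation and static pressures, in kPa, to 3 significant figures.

ΔP = 9.29 kPa

At the stagnation point the flow is brought to rest, so Bernoulli gives P_stag − P_static = ½ρv².
ΔP = ½·1000·4.31² = 9290 Pa.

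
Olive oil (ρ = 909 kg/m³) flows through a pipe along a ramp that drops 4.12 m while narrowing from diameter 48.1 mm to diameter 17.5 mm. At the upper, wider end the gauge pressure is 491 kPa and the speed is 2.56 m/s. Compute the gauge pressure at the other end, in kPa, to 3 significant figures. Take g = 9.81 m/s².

P₂ ≈ 361 kPa

Continuity gives A₁v₁ = A₂v₂, so v₂ = (18.2 cm²)/(2.41 cm²) × 2.56 m/s = 19.3 m/s.
Energy conservation along the streamline gives P₂ = P₁ − ½ρ(v₂² − v₁²) − ρg(h₂ − h₁).
P₂ = 491000 + ½·909·(2.56² − 19.3²) − 909·9.81·(−4.12) = 491000 + (-167000) − (-36700) = 361000 Pa.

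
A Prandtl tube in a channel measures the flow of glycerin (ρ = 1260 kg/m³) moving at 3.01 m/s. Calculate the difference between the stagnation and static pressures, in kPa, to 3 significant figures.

At the stagnation point the flow is brought to rest, so Bernoulli gives P_stag − P_static = ½ρv².
ΔP = ½·1260·3.01² = 5710 Pa.

ΔP ≈ 5.71 kPa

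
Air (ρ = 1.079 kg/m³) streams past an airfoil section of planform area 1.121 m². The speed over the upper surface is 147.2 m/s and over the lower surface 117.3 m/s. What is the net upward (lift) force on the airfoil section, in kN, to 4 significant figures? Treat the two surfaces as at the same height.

The faster flow above has the lower pressure; Bernoulli (same height) gives ΔP = ½ρ(v_up² − v_low²).
ΔP = ½·1.079·(147.2² − 117.3²) = 4267 Pa.
Lift = ΔP · A = 4267 × 1.121 = 4783 N.

F = 4.783 kN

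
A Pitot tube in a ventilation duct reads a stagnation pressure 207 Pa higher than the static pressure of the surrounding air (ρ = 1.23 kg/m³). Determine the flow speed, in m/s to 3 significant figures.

v = 18.3 m/s

Bernoulli between the free stream and the stagnation point: ½ρv² = P_stag − P_static.
v = √(2ΔP/ρ) = √(2·207/1.23) = 18.3 m/s.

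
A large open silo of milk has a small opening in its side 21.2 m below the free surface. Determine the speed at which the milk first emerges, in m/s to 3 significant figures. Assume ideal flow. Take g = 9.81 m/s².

v = 20.4 m/s

With the surface at rest and both surface and jet at atmospheric pressure, Bernoulli gives ρg h = ½ρv², so v = √(2gh) = √(2·9.81·21.2) = 20.4 m/s.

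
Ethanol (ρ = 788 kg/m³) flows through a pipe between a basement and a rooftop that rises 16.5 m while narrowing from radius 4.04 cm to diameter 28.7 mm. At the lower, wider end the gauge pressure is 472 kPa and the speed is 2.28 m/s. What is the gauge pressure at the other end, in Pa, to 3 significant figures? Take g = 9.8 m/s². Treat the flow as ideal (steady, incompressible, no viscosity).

P₂ ≈ 218000 Pa

By continuity, v₂ = v₁·A₁/A₂ = 2.28·(51.3/6.47) = 18.1 m/s.
Applying Bernoulli between the two ends and solving for P₂: P₂ = P₁ + ½ρ(v₁² − v₂²) − ρgΔh.
P₂ = 472000 + ½·788·(2.28² − 18.1²) − 788·9.8·(+16.5) = 472000 + (-127000) − (127000) = 218000 Pa.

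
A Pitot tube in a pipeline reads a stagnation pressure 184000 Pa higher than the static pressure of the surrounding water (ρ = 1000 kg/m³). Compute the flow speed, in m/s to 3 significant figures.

v ≈ 19.2 m/s

The dynamic pressure equals the rise in static pressure at the stagnation point: ΔP = ½ρv².
v = √(2ΔP/ρ) = √(2·184000/1000) = 19.2 m/s.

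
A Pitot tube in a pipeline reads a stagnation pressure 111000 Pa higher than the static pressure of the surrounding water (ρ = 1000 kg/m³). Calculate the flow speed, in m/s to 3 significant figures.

At the stagnation point the flow is brought to rest, so Bernoulli gives P_stag − P_static = ½ρv².
v = √(2ΔP/ρ) = √(2·111000/1000) = 14.9 m/s.

v = 14.9 m/s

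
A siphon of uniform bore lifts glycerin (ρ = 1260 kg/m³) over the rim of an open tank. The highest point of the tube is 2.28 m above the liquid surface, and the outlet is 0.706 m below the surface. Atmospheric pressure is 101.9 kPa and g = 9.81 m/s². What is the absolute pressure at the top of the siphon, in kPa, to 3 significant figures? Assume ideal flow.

P_top ≈ 65.0 kPa

Bernoulli surface→outlet gives ½v² = g·h_out, so v = √(2·9.81·0.706) = 3.72 m/s.
With constant cross-section the crest speed equals v; applying Bernoulli from the surface up to the crest, P_top = P_atm − ½ρv² − ρg·h_top.
P_top = 101900 − ½·1260·3.72² − 1260·9.81·2.28 = 65000 Pa.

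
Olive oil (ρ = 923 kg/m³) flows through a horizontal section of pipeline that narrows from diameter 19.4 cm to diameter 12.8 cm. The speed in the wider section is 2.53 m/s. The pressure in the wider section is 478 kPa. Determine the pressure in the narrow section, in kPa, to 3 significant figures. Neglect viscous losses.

Continuity gives A₁v₁ = A₂v₂, so v₂ = (296 cm²)/(129 cm²) × 2.53 m/s = 5.81 m/s.
Along the horizontal streamline, P + ½ρv² is constant.
P₂ = P₁ − ½ρ(v₂² − v₁²) = 478000 − ½·923·(5.81² − 2.53²) = 478000 − 12600 = 465000 Pa.

P₂ ≈ 465 kPa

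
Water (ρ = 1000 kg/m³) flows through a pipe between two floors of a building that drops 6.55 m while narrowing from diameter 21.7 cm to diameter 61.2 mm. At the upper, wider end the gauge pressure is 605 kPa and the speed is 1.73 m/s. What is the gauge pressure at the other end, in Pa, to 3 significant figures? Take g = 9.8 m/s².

434000 Pa

Continuity gives A₁v₁ = A₂v₂, so v₂ = (370 cm²)/(29.4 cm²) × 1.73 m/s = 21.8 m/s.
Applying Bernoulli between the two ends and solving for P₂: P₂ = P₁ + ½ρ(v₁² − v₂²) − ρgΔh.
P₂ = 605000 + ½·1000·(1.73² − 21.8²) − 1000·9.8·(−6.55) = 605000 + (-235000) − (-64200) = 434000 Pa.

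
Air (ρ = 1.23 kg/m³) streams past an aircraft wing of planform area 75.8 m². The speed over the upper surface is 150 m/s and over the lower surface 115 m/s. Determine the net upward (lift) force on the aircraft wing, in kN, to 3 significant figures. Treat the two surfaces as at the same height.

432 kN

With equal heights on the two surfaces, Bernoulli gives P_lower − P_upper = ½ρ(v_upper² − v_lower²).
ΔP = ½·1.23·(150² − 115²) = 5700 Pa.
Lift = ΔP · A = 5700 × 75.8 = 432000 N.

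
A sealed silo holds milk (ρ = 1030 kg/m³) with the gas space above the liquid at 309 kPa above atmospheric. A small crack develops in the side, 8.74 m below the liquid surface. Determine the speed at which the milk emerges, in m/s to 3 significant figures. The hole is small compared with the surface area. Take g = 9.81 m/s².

v ≈ 27.8 m/s

Take point 1 at the surface (v₁ ≈ 0) and point 2 at the hole (at atmospheric pressure). Bernoulli: P₁ + ρg h = P_atm + ½ρv₂².
With P₁ − P_atm = 309000 Pa, v₂ = √(2gh + 2ΔP/ρ) = √(2·9.81·8.74 + 2·309000/1030) = 27.8 m/s.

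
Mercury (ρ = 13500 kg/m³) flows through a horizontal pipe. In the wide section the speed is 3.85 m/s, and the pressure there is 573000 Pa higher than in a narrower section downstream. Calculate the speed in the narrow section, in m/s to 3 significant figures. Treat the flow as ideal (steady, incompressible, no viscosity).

Horizontal Bernoulli: P₁ + ½ρv₁² = P₂ + ½ρv₂², so v₂² = v₁² + 2(P₁ − P₂)/ρ.
v₂ = √(3.85² + 2·573000/13500) = √(14.8 + 84.9) = 9.99 m/s.

v₂ ≈ 9.99 m/s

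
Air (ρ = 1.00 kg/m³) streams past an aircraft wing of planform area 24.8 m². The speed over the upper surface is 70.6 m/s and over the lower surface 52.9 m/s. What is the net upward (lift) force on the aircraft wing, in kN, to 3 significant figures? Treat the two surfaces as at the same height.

With equal heights on the two surfaces, Bernoulli gives P_lower − P_upper = ½ρ(v_upper² − v_lower²).
ΔP = ½·1.00·(70.6² − 52.9²) = 1090 Pa.
Lift = ΔP · A = 1090 × 24.8 = 27100 N.

27.1 kN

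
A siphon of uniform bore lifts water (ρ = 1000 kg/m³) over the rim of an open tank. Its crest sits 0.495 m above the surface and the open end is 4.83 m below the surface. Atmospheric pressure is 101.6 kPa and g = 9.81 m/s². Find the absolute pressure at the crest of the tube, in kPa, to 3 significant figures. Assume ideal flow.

The outlet speed comes from Torricelli: v = √(2g·4.83) = 9.73 m/s.
With constant cross-section the crest speed equals v; applying Bernoulli from the surface up to the crest, P_top = P_atm − ½ρv² − ρg·h_top.
P_top = 101600 − ½·1000·9.73² − 1000·9.81·0.495 = 49400 Pa.

49.4 kPa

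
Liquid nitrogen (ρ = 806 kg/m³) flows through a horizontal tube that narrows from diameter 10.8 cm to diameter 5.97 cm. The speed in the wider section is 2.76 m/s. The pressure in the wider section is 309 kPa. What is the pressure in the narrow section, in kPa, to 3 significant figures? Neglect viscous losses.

279 kPa

By continuity, v₂ = v₁·A₁/A₂ = 2.76·(91.6/28.0) = 9.03 m/s.
With no height change, Bernoulli's equation is P₁ + ½ρv₁² = P₂ + ½ρv₂².
P₂ = P₁ − ½ρ(v₂² − v₁²) = 309000 − ½·806·(9.03² − 2.76²) = 309000 − 29800 = 279000 Pa.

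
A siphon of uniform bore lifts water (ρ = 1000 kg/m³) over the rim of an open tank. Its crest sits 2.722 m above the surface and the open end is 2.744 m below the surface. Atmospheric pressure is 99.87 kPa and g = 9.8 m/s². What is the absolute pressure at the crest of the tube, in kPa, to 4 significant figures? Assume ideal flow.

From the surface to the outlet (both open to atmosphere, surface at rest): v = √(2g·h_out) = √(2·9.8·2.744) = 7.334 m/s.
With constant cross-section the crest speed equals v; applying Bernoulli from the surface up to the crest, P_top = P_atm − ½ρv² − ρg·h_top.
P_top = 99870 − ½·1000·7.334² − 1000·9.8·2.722 = 46300 Pa.

46.30 kPa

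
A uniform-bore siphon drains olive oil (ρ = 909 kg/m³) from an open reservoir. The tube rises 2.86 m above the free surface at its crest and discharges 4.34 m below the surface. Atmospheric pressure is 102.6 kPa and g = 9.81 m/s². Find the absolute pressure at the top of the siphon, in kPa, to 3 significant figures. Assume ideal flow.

P_top ≈ 38.4 kPa

The outlet speed comes from Torricelli: v = √(2g·4.34) = 9.23 m/s.
Continuity keeps v the same throughout the tube; from surface to crest, P_atm + 0 = P_top + ½ρv² + ρg·h_top.
P_top = 102600 − ½·909·9.23² − 909·9.81·2.86 = 38400 Pa.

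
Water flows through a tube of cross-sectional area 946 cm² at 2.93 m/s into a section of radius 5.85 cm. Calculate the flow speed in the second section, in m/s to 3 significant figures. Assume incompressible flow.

The volume flow rate is constant, so v₂ = (A₁/A₂)v₁ = (946/108)·2.93 = 25.8 m/s.

v₂ ≈ 25.8 m/s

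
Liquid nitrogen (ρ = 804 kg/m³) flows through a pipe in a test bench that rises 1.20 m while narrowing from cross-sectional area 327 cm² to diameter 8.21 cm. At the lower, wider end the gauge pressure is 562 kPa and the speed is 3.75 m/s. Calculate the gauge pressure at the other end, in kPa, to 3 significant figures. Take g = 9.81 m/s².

By continuity, v₂ = v₁·A₁/A₂ = 3.75·(327/52.9) = 23.2 m/s.
Applying Bernoulli between the two ends and solving for P₂: P₂ = P₁ + ½ρ(v₁² − v₂²) − ρgΔh.
P₂ = 562000 + ½·804·(3.75² − 23.2²) − 804·9.81·(+1.20) = 562000 + (-210000) − (9460) = 342000 Pa.

P₂ ≈ 342 kPa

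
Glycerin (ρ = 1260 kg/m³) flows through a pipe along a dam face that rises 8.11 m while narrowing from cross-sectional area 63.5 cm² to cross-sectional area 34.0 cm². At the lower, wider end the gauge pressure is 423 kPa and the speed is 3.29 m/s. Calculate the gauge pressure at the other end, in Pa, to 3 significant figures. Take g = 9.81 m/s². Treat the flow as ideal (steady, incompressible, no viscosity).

Mass conservation (A₁v₁ = A₂v₂) gives v₂ = 3.29 × 63.5/34.0 = 6.14 m/s.
Energy conservation along the streamline gives P₂ = P₁ − ½ρ(v₂² − v₁²) − ρg(h₂ − h₁).
P₂ = 423000 + ½·1260·(3.29² − 6.14²) − 1260·9.81·(+8.11) = 423000 + (-17000) − (100000) = 306000 Pa.

306000 Pa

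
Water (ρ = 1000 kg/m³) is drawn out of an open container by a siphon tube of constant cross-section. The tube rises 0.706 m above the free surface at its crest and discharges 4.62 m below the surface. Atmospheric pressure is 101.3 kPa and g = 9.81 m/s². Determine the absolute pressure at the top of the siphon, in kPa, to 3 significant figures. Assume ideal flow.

49.1 kPa

Bernoulli surface→outlet gives ½v² = g·h_out, so v = √(2·9.81·4.62) = 9.52 m/s.
With constant cross-section the crest speed equals v; applying Bernoulli from the surface up to the crest, P_top = P_atm − ½ρv² − ρg·h_top.
P_top = 101300 − ½·1000·9.52² − 1000·9.81·0.706 = 49100 Pa.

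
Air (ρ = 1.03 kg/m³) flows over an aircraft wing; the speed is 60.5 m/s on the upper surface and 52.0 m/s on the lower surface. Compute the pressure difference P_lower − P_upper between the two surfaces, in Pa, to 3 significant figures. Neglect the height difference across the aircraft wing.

The pressure is lower where the speed is higher: ΔP = ½ρ(v_up² − v_low²).
ΔP = ½·1.03·(60.5² − 52.0²) = 492 Pa.

ΔP ≈ 492 Pa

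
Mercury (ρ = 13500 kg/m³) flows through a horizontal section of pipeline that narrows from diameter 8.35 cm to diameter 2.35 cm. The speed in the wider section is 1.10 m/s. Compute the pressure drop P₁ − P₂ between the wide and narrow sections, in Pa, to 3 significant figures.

ΔP = 1290000 Pa

Continuity gives A₁v₁ = A₂v₂, so v₂ = (54.8 cm²)/(4.34 cm²) × 1.10 m/s = 13.9 m/s.
Along the horizontal streamline, P + ½ρv² is constant.
P₁ − P₂ = ½·13500·(13.9² − 1.10²) = ½·13500·192 = 1290000 Pa.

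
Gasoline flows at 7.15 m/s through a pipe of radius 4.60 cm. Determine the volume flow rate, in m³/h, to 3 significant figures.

Q ≈ 171 m³/h

Q = A·v = 0.00665 m² × 7.15 m/s = 0.0475 m³/s.
Converting: 0.0475 m³/s × 3600 = 171 m³/h.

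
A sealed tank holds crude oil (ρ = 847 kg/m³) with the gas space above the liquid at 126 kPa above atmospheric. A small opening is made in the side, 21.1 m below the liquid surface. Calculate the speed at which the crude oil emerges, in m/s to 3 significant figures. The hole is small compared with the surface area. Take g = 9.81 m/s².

26.7 m/s

Take point 1 at the surface (v₁ ≈ 0) and point 2 at the hole (at atmospheric pressure). Bernoulli: P₁ + ρg h = P_atm + ½ρv₂².
With P₁ − P_atm = 126000 Pa, v₂ = √(2gh + 2ΔP/ρ) = √(2·9.81·21.1 + 2·126000/847) = 26.7 m/s.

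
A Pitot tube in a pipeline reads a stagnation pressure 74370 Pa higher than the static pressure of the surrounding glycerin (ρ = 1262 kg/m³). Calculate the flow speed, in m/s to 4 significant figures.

At the stagnation point the flow is brought to rest, so Bernoulli gives P_stag − P_static = ½ρv².
v = √(2ΔP/ρ) = √(2·74370/1262) = 10.86 m/s.

v ≈ 10.86 m/s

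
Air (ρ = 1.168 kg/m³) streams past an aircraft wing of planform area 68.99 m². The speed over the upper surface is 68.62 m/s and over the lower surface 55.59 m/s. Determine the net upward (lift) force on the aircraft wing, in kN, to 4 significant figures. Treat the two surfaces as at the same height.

With equal heights on the two surfaces, Bernoulli gives P_lower − P_upper = ½ρ(v_upper² − v_lower²).
ΔP = ½·1.168·(68.62² − 55.59²) = 945.2 Pa.
Lift = ΔP · A = 945.2 × 68.99 = 65210 N.

F ≈ 65.21 kN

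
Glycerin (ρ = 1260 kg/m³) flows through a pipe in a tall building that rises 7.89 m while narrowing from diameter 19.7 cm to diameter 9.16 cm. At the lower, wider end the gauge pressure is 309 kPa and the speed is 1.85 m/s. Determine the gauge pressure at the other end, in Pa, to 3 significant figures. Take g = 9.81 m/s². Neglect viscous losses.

P₂ ≈ 168000 Pa

Mass conservation (A₁v₁ = A₂v₂) gives v₂ = 1.85 × 305/65.9 = 8.56 m/s.
Energy conservation along the streamline gives P₂ = P₁ − ½ρ(v₂² − v₁²) − ρg(h₂ − h₁).
P₂ = 309000 + ½·1260·(1.85² − 8.56²) − 1260·9.81·(+7.89) = 309000 + (-44000) − (97500) = 168000 Pa.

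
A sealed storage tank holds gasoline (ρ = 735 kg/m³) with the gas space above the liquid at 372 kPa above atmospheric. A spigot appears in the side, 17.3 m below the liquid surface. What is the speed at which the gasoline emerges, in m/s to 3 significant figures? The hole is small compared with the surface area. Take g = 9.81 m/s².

v ≈ 36.8 m/s

Take point 1 at the surface (v₁ ≈ 0) and point 2 at the hole (at atmospheric pressure). Bernoulli: P₁ + ρg h = P_atm + ½ρv₂².
With P₁ − P_atm = 372000 Pa, v₂ = √(2gh + 2ΔP/ρ) = √(2·9.81·17.3 + 2·372000/735) = 36.8 m/s.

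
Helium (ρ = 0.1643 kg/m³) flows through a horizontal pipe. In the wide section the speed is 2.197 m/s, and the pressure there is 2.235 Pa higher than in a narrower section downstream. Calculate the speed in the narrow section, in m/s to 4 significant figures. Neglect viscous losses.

v₂ ≈ 5.660 m/s

With h₁ = h₂, rearranging Bernoulli gives v₂ = √(v₁² + 2ΔP/ρ).
v₂ = √(2.197² + 2·2.235/0.1643) = √(4.827 + 27.21) = 5.660 m/s.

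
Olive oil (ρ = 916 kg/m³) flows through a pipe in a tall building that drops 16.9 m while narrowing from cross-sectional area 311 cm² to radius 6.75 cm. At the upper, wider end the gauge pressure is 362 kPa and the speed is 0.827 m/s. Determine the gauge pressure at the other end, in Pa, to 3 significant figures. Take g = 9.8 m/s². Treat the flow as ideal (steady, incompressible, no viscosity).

Mass conservation (A₁v₁ = A₂v₂) gives v₂ = 0.827 × 311/143 = 1.80 m/s.
Energy conservation along the streamline gives P₂ = P₁ − ½ρ(v₂² − v₁²) − ρg(h₂ − h₁).
P₂ = 362000 + ½·916·(0.827² − 1.80²) − 916·9.8·(−16.9) = 362000 + (-1170) − (-152000) = 513000 Pa.

P₂ ≈ 513000 Pa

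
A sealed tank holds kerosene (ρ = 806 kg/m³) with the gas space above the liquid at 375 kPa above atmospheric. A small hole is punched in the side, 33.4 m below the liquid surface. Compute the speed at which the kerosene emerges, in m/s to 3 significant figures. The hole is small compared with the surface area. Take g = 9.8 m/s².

Take point 1 at the surface (v₁ ≈ 0) and point 2 at the hole (at atmospheric pressure). Bernoulli: P₁ + ρg h = P_atm + ½ρv₂².
With P₁ − P_atm = 375000 Pa, v₂ = √(2gh + 2ΔP/ρ) = √(2·9.8·33.4 + 2·375000/806) = 39.8 m/s.

v ≈ 39.8 m/s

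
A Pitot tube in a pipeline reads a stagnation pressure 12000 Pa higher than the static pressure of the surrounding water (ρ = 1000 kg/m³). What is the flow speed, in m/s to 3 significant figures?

v ≈ 4.90 m/s

At the stagnation point the flow is brought to rest, so Bernoulli gives P_stag − P_static = ½ρv².
v = √(2ΔP/ρ) = √(2·12000/1000) = 4.90 m/s.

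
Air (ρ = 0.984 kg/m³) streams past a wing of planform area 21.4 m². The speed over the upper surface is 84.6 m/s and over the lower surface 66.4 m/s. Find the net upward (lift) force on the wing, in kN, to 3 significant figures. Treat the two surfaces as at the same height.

From P + ½ρv² = const at equal height, P_low − P_up = ½ρ(v_up² − v_low²).
ΔP = ½·0.984·(84.6² − 66.4²) = 1350 Pa.
Lift = ΔP · A = 1350 × 21.4 = 28900 N.

28.9 kN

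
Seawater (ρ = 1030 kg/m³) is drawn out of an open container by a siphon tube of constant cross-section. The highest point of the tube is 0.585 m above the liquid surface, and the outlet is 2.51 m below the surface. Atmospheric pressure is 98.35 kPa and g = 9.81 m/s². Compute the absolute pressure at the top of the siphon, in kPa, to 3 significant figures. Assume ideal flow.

The outlet speed comes from Torricelli: v = √(2g·2.51) = 7.02 m/s.
The bore is uniform, so the speed at the crest is the same v. Bernoulli surface→crest: P_atm = P_top + ½ρv² + ρg·h_top.
P_top = 98350 − ½·1030·7.02² − 1030·9.81·0.585 = 67100 Pa.

P_top = 67.1 kPa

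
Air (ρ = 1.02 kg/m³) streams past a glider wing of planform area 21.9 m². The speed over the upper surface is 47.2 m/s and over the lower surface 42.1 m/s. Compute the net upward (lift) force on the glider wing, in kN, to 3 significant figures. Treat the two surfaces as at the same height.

The faster flow above has the lower pressure; Bernoulli (same height) gives ΔP = ½ρ(v_up² − v_low²).
ΔP = ½·1.02·(47.2² − 42.1²) = 232 Pa.
Lift = ΔP · A = 232 × 21.9 = 5090 N.

5.09 kN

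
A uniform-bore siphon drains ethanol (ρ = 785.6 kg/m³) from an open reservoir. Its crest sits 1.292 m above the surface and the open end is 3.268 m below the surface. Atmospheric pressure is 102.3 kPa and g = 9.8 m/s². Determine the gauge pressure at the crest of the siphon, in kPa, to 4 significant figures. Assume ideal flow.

From the surface to the outlet (both open to atmosphere, surface at rest): v = √(2g·h_out) = √(2·9.8·3.268) = 8.003 m/s.
With constant cross-section the crest speed equals v; applying Bernoulli from the surface up to the crest, P_top = P_atm − ½ρv² − ρg·h_top.
P_top = 102300 − ½·785.6·8.003² − 785.6·9.8·1.292 = 67190 Pa. So P_gauge = P_top − P_atm = -35110 Pa.

P_gauge ≈ -35.11 kPa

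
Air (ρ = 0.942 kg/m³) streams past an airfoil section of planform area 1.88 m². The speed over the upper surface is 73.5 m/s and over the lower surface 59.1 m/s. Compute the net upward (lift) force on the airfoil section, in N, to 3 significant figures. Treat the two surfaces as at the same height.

F ≈ 1690 N

From P + ½ρv² = const at equal height, P_low − P_up = ½ρ(v_up² − v_low²).
ΔP = ½·0.942·(73.5² − 59.1²) = 899 Pa.
Lift = ΔP · A = 899 × 1.88 = 1690 N.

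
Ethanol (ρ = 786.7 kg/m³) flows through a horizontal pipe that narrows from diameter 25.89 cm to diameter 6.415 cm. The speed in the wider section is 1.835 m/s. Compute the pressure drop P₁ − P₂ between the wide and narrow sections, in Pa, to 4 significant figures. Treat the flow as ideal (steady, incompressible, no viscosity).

ΔP ≈ 350100 Pa

Continuity gives A₁v₁ = A₂v₂, so v₂ = (526.4 cm²)/(32.32 cm²) × 1.835 m/s = 29.89 m/s.
The pipe is horizontal, so Bernoulli reduces to P₁ + ½ρv₁² = P₂ + ½ρv₂².
P₁ − P₂ = ½·786.7·(29.89² − 1.835²) = ½·786.7·890.0 = 350100 Pa.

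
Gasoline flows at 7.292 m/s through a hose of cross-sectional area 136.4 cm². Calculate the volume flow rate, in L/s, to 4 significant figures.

Q = A·v = 0.01364 m² × 7.292 m/s = 0.09946 m³/s.
Converting: 0.09946 m³/s × 1000 = 99.46 L/s.

Q ≈ 99.46 L/s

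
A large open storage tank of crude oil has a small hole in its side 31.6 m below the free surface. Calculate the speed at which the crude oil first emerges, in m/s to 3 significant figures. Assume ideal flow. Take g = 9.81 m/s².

Torricelli's result v = √(2gh) gives v = √(2·9.81·31.6) = 24.9 m/s.

v ≈ 24.9 m/s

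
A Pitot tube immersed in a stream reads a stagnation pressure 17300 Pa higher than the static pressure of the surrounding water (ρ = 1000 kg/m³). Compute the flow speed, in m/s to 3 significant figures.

At the stagnation point the flow is brought to rest, so Bernoulli gives P_stag − P_static = ½ρv².
v = √(2ΔP/ρ) = √(2·17300/1000) = 5.88 m/s.

5.88 m/s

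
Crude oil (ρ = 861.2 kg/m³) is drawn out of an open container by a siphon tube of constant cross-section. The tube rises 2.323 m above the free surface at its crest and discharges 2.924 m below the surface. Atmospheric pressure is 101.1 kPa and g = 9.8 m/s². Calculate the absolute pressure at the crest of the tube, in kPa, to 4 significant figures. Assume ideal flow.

From the surface to the outlet (both open to atmosphere, surface at rest): v = √(2g·h_out) = √(2·9.8·2.924) = 7.570 m/s.
With constant cross-section the crest speed equals v; applying Bernoulli from the surface up to the crest, P_top = P_atm − ½ρv² − ρg·h_top.
P_top = 101100 − ½·861.2·7.570² − 861.2·9.8·2.323 = 56820 Pa.

56.82 kPa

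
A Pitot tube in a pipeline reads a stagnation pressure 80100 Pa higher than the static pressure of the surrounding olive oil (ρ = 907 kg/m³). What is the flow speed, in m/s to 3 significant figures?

13.3 m/s

The dynamic pressure equals the rise in static pressure at the stagnation point: ΔP = ½ρv².
v = √(2ΔP/ρ) = √(2·80100/907) = 13.3 m/s.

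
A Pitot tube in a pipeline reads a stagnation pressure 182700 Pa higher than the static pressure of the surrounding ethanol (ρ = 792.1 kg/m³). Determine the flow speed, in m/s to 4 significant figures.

v ≈ 21.48 m/s

The dynamic pressure equals the rise in static pressure at the stagnation point: ΔP = ½ρv².
v = √(2ΔP/ρ) = √(2·182700/792.1) = 21.48 m/s.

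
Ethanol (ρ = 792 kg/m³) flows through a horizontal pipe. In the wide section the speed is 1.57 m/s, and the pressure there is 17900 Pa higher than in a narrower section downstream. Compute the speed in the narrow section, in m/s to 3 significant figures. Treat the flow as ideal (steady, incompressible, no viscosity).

v₂ ≈ 6.90 m/s

Horizontal Bernoulli: P₁ + ½ρv₁² = P₂ + ½ρv₂², so v₂² = v₁² + 2(P₁ − P₂)/ρ.
v₂ = √(1.57² + 2·17900/792) = √(2.46 + 45.2) = 6.90 m/s.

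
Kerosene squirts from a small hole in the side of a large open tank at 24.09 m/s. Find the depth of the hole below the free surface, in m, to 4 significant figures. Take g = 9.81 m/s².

h ≈ 29.58 m

Inverting v = √(2gh) gives h = v² / 2g.
h = 24.09²/(2·9.81) = 580.3/19.62 = 29.58 m.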